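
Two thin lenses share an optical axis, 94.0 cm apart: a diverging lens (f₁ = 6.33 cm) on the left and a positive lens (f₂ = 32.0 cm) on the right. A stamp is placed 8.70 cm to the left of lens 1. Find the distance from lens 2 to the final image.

47.6 cm

Lens 1 is diverging, so f₁ = −6.33 cm.
Lens 1: 1/d_i1 = 1/f₁ − 1/d_o1 = 1/(-6.33) − 1/(8.70) = -0.2729, so d_i1 = -3.664 cm.
The intermediate image is 3.664 cm to the left of lens 1 (virtual), which is 94.0 − (-3.664) = 97.66 cm to the left of lens 2, so d_o2 = +97.66 cm.
Lens 2: 1/d_i2 = 1/f₂ − 1/d_o2 = 1/(32.0) − 1/(97.66) = 0.02101, so d_i2 = 47.6 cm.
The final image is real, 47.6 cm to the right of lens 2 (overall magnification ≈ -0.21).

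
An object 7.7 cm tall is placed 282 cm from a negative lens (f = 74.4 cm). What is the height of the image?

For a negative lens, f = -74.4 cm.
1/d_i = 1/f − 1/d_o = 1/(-74.40) − 1/(282) = -0.01699, so d_i = -58.87 cm.
m = −d_i/d_o = +0.2088.
|h_i| = |m|·h_o = 0.2088 × 7.7 = 1.61 cm. The image is virtual, upright and reduced, on the same side as the object.

1.61 cm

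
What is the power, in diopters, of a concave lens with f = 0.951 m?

P = -1.05 D

For a concave lens, f = −0.951 m.
P = 1/f = 1/(-0.951 m) = -1.05 D.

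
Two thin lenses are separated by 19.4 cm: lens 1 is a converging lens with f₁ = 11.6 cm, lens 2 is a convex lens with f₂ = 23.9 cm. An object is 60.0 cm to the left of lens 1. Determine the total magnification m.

m = -0.303

Lens 1: 1/d_i1 = 1/(11.6) − 1/(60.0) = 0.06954, so d_i1 = 14.38 cm; m₁ = −d_i1/d_o1 = -0.2397.
d_o2 = 19.4 − (14.38) = 5.020 cm.
Lens 2: 1/d_i2 = 1/(23.9) − 1/(5.020) = -0.1574, so d_i2 = -6.355 cm; m₂ = −d_i2/d_o2 = +1.266.
m = m₁·m₂ = (-0.2397)(+1.266) = -0.303.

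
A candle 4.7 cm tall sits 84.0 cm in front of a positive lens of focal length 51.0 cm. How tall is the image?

1/d_i = 1/f − 1/d_o = 1/(51.00) − 1/(84.0) = 0.007703, so d_i = 129.8 cm.
m = −d_i/d_o = -1.545.
|h_i| = |m|·h_o = 1.545 × 4.7 = 7.26 cm. The image is real, inverted and enlarged, on the far side of the lens.

7.26 cm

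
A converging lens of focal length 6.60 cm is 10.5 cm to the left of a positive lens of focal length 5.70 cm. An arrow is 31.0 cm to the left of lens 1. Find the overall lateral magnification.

Lens 1: 1/d_i1 = 1/(6.60) − 1/(31.0) = 0.1193, so d_i1 = 8.385 cm; m₁ = −d_i1/d_o1 = -0.2705.
d_o2 = 10.5 − (8.385) = 2.115 cm.
Lens 2: 1/d_i2 = 1/(5.70) − 1/(2.115) = -0.2974, so d_i2 = -3.363 cm; m₂ = −d_i2/d_o2 = +1.590.
m = m₁·m₂ = (-0.2705)(+1.590) = -0.430.

m = -0.430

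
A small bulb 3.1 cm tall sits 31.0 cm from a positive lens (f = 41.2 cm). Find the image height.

1/d_i = 1/f − 1/d_o = 1/(41.20) − 1/(31.0) = -0.007986, so d_i = -125.2 cm.
m = −d_i/d_o = +4.039.
|h_i| = |m|·h_o = 4.039 × 3.1 = 12.5 cm. The image is virtual, upright and enlarged, on the same side as the object.

12.5 cm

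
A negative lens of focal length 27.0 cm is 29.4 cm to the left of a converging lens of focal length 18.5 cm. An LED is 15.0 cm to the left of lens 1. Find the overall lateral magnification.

f₁ = −27.0 cm (diverging).
Lens 1: 1/d_i1 = 1/(-27.0) − 1/(15.0) = -0.1037, so d_i1 = -9.643 cm; m₁ = −d_i1/d_o1 = +0.6429.
d_o2 = 29.4 − (-9.643) = 39.04 cm.
Lens 2: 1/d_i2 = 1/(18.5) − 1/(39.04) = 0.02844, so d_i2 = 35.16 cm; m₂ = −d_i2/d_o2 = -0.9007.
m = m₁·m₂ = (+0.6429)(-0.9007) = -0.579.

m = -0.579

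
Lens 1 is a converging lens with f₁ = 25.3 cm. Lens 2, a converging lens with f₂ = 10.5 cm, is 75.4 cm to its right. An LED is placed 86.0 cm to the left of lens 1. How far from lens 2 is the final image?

Lens 1: 1/d_i1 = 1/f₁ − 1/d_o1 = 1/(25.3) − 1/(86.0) = 0.02790, so d_i1 = 35.85 cm.
The intermediate image is 35.85 cm to the right of lens 1, which is 75.4 − (35.85) = 39.55 cm to the left of lens 2, so d_o2 = +39.55 cm.
Lens 2: 1/d_i2 = 1/f₂ − 1/d_o2 = 1/(10.5) − 1/(39.55) = 0.06995, so d_i2 = 14.3 cm.
The final image is real, 14.3 cm to the right of lens 2 (overall magnification ≈ 0.15).

14.3 cm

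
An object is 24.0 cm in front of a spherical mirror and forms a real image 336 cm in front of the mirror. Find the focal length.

f = 22.4 cm (concave)

Real image ⇒ d_i = +336 cm.
1/f = 1/d_o + 1/d_i = 1/(24.0) + 1/(336) = 0.04464, so f = 22.4 cm.
Since f is positive, the spherical mirror is concave.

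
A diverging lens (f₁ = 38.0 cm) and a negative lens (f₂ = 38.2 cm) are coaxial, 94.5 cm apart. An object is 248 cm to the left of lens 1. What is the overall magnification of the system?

f₁ = −38.0 cm (diverging).
Lens 1: 1/d_i1 = 1/(-38.0) − 1/(248) = -0.03035, so d_i1 = -32.95 cm; m₁ = −d_i1/d_o1 = +0.1329.
d_o2 = 94.5 − (-32.95) = 127.5 cm.
f₂ = −38.2 cm (diverging).
Lens 2: 1/d_i2 = 1/(-38.2) − 1/(127.5) = -0.03402, so d_i2 = -29.39 cm; m₂ = −d_i2/d_o2 = +0.2305.
m = m₁·m₂ = (+0.1329)(+0.2305) = +0.0306.

m = +0.0306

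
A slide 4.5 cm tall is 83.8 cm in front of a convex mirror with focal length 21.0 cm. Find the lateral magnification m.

For a convex mirror, f = -21.0 cm.
1/d_i = 1/f − 1/d_o = 1/(-21.00) − 1/(83.8) = -0.05955, so d_i = -16.79 cm.
m = −d_i/d_o = −(-16.79)/(83.8) = +0.200.
The image is virtual, upright and reduced, behind the mirror.

m = +0.200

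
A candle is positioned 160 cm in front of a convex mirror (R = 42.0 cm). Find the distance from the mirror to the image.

f = R/2 = 42.0/2 = 21.00 cm; for a convex mirror, f = -21.00 cm.
Mirror equation: 1/v = 1/f − 1/u = 1/(-21.00) − 1/(160) = -0.04762 − 0.006250 = -0.05387, so v = -18.6 cm.
The image is virtual, upright and reduced, behind the mirror.

18.6 cm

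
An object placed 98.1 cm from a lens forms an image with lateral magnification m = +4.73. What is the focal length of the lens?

m = −d_i/d_o ⇒ d_i = −m·d_o = −(+4.73)·(98.1) = -464.0 cm.
1/f = 1/d_o + 1/d_i = 1/(98.1) + 1/(-464.0) = 0.008039, so f = 124 cm.
Since f is positive, the lens is converging.

f = 124 cm (converging)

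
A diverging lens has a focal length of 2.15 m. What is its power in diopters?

For a diverging lens, f = −2.15 m.
P = 1/f = 1/(-2.15 m) = -0.465 D.

P = -0.465 D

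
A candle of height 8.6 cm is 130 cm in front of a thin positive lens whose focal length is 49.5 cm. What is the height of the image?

5.29 cm

1/d_i = 1/f − 1/d_o = 1/(49.50) − 1/(130) = 0.01251, so d_i = 79.94 cm.
m = −d_i/d_o = -0.6149.
|h_i| = |m|·h_o = 0.6149 × 8.6 = 5.29 cm. The image is real, inverted and reduced, on the far side of the lens.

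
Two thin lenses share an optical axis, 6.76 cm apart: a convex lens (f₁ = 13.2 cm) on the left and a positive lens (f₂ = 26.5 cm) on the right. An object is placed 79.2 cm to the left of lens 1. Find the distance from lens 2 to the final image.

Lens 1: 1/d_i1 = 1/f₁ − 1/d_o1 = 1/(13.2) − 1/(79.2) = 0.06313, so d_i1 = 15.84 cm.
The intermediate image is 15.84 cm to the right of lens 1, which lies 9.080 cm to the right of lens 2 — a virtual object — so d_o2 = −9.080 cm.
Lens 2: 1/d_i2 = 1/f₂ − 1/d_o2 = 1/(26.5) − 1/(-9.080) = 0.1479, so d_i2 = 6.76 cm.
The final image is real, 6.76 cm to the right of lens 2 (overall magnification ≈ -0.15).

6.76 cm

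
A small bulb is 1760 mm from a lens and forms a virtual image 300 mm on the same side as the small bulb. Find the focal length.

f = -362 mm (diverging)

Virtual image ⇒ d_i = −300 mm.
1/f = 1/d_o + 1/d_i = 1/(1760) + 1/(-300) = -0.002765, so f = -362 mm.
Since f is negative, the lens is diverging.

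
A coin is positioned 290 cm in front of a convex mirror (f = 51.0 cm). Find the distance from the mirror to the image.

43.4 cm

For a convex mirror, f = -51.0 cm.
Mirror equation: 1/q = 1/f − 1/p = 1/(-51.00) − 1/(290) = -0.01961 − 0.003448 = -0.02306, so q = -43.4 cm.
The image is virtual, upright and reduced, behind the mirror.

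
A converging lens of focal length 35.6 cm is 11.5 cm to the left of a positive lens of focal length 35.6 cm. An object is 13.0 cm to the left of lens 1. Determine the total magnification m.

Lens 1: 1/d_i1 = 1/(35.6) − 1/(13.0) = -0.04883, so d_i1 = -20.48 cm; m₁ = −d_i1/d_o1 = +1.575.
d_o2 = 11.5 − (-20.48) = 31.98 cm.
Lens 2: 1/d_i2 = 1/(35.6) − 1/(31.98) = -0.003180, so d_i2 = -314.5 cm; m₂ = −d_i2/d_o2 = +9.834.
m = m₁·m₂ = (+1.575)(+9.834) = +15.5.

m = +15.5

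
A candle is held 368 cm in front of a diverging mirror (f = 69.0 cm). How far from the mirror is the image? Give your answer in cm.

For a diverging mirror, f = -69.0 cm.
Mirror equation: 1/v = 1/f − 1/u = 1/(-69.00) − 1/(368) = -0.01449 − 0.002717 = -0.01721, so v = -58.1 cm.
The image is virtual, upright and reduced, behind the mirror.

58.1 cm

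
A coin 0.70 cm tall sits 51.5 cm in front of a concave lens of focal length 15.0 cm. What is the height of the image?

For a concave lens, f = -15.0 cm.
1/d_i = 1/f − 1/d_o = 1/(-15.00) − 1/(51.5) = -0.08608, so d_i = -11.62 cm.
m = −d_i/d_o = +0.2256.
|h_i| = |m|·h_o = 0.2256 × 0.70 = 0.158 cm. The image is virtual, upright and reduced, on the same side as the object.

0.158 cm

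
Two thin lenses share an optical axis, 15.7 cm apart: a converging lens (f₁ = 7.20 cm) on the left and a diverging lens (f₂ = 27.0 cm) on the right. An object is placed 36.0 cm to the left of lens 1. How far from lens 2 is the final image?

5.37 cm

Lens 1: 1/d_i1 = 1/f₁ − 1/d_o1 = 1/(7.20) − 1/(36.0) = 0.1111, so d_i1 = 9.000 cm.
The intermediate image is 9.000 cm to the right of lens 1, which is 15.7 − (9.000) = 6.700 cm to the left of lens 2, so d_o2 = +6.700 cm.
Lens 2 is diverging, so f₂ = −27.0 cm.
Lens 2: 1/d_i2 = 1/f₂ − 1/d_o2 = 1/(-27.0) − 1/(6.700) = -0.1863, so d_i2 = -5.37 cm.
The final image is virtual, 5.37 cm to the left of lens 2 (overall magnification ≈ -0.20).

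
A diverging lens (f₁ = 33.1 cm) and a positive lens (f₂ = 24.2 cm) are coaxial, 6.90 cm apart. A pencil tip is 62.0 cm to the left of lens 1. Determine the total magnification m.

m = -1.97

f₁ = −33.1 cm (diverging).
Lens 1: 1/d_i1 = 1/(-33.1) − 1/(62.0) = -0.04634, so d_i1 = -21.58 cm; m₁ = −d_i1/d_o1 = +0.3481.
d_o2 = 6.90 − (-21.58) = 28.48 cm.
Lens 2: 1/d_i2 = 1/(24.2) − 1/(28.48) = 0.006210, so d_i2 = 161.0 cm; m₂ = −d_i2/d_o2 = -5.654.
m = m₁·m₂ = (+0.3481)(-5.654) = -1.97.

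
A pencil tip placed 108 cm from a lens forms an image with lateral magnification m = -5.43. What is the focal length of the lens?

f = 91.2 cm (converging)

m = −d_i/d_o ⇒ d_i = −m·d_o = −(-5.43)·(108) = 586.4 cm.
1/f = 1/d_o + 1/d_i = 1/(108) + 1/(586.4) = 0.01096, so f = 91.2 cm.
Since f is positive, the lens is converging.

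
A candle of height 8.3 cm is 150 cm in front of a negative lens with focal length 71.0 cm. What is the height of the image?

2.67 cm

For a negative lens, f = -71.0 cm.
1/d_i = 1/f − 1/d_o = 1/(-71.00) − 1/(150) = -0.02075, so d_i = -48.19 cm.
m = −d_i/d_o = +0.3213.
|h_i| = |m|·h_o = 0.3213 × 8.3 = 2.67 cm. The image is virtual, upright and reduced, on the same side as the object.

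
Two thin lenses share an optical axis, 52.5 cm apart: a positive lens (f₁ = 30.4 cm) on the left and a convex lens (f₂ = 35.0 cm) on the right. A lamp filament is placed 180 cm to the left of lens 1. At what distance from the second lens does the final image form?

Lens 1: 1/d_i1 = 1/f₁ − 1/d_o1 = 1/(30.4) − 1/(180) = 0.02734, so d_i1 = 36.58 cm.
The intermediate image is 36.58 cm to the right of lens 1, which is 52.5 − (36.58) = 15.92 cm to the left of lens 2, so d_o2 = +15.92 cm.
Lens 2: 1/d_i2 = 1/f₂ − 1/d_o2 = 1/(35.0) − 1/(15.92) = -0.03424, so d_i2 = -29.2 cm.
The final image is virtual, 29.2 cm to the left of lens 2 (overall magnification ≈ -0.37).

29.2 cm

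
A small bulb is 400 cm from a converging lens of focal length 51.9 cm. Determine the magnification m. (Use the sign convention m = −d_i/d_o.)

m = -0.149

1/d_i = 1/f − 1/d_o = 1/(51.90) − 1/(400) = 0.01677, so d_i = 59.64 cm.
m = −d_i/d_o = −(59.64)/(400) = -0.149.
The image is real, inverted and reduced, on the far side of the lens.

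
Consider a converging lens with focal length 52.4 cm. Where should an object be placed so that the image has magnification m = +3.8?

m = −d_i/d_o ⇒ d_i = −m·d_o.
1/f = 1/d_o + 1/d_i = 1/d_o − 1/(m·d_o) = (1 − 1/m)/d_o, so d_o = f(1 − 1/m) = (52.40)(1 − 1/(+3.8)) = 38.6 cm.

38.6 cm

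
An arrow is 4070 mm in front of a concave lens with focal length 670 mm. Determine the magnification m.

m = +0.141

For a concave lens, f = -670 mm.
1/d_i = 1/f − 1/d_o = 1/(-670.0) − 1/(4070) = -0.001738, so d_i = -575.3 mm.
m = −d_i/d_o = −(-575.3)/(4070) = +0.141.
The image is virtual, upright and reduced, on the same side as the object.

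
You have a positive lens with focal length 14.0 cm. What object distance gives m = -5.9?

16.4 cm

m = −d_i/d_o ⇒ d_i = −m·d_o.
1/f = 1/d_o + 1/d_i = 1/d_o − 1/(m·d_o) = (1 − 1/m)/d_o, so d_o = f(1 − 1/m) = (14.00)(1 − 1/(-5.9)) = 16.4 cm.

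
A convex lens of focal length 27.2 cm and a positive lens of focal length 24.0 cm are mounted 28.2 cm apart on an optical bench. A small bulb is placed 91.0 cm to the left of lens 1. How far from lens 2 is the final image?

Lens 1: 1/d_i1 = 1/f₁ − 1/d_o1 = 1/(27.2) − 1/(91.0) = 0.02578, so d_i1 = 38.80 cm.
The intermediate image is 38.80 cm to the right of lens 1, which lies 10.60 cm to the right of lens 2 — a virtual object — so d_o2 = −10.60 cm.
Lens 2: 1/d_i2 = 1/f₂ − 1/d_o2 = 1/(24.0) − 1/(-10.60) = 0.1360, so d_i2 = 7.35 cm.
The final image is real, 7.35 cm to the right of lens 2 (overall magnification ≈ -0.30).

7.35 cm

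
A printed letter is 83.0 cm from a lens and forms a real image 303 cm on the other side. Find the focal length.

f = 65.2 cm (converging)

Real image ⇒ d_i = +303 cm.
1/f = 1/d_o + 1/d_i = 1/(83.0) + 1/(303) = 0.01535, so f = 65.2 cm.
Since f is positive, the lens is converging.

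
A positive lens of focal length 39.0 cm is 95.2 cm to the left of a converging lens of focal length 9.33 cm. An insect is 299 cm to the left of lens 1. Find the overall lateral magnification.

Lens 1: 1/d_i1 = 1/(39.0) − 1/(299) = 0.02230, so d_i1 = 44.85 cm; m₁ = −d_i1/d_o1 = -0.1500.
d_o2 = 95.2 − (44.85) = 50.35 cm.
Lens 2: 1/d_i2 = 1/(9.33) − 1/(50.35) = 0.08732, so d_i2 = 11.45 cm; m₂ = −d_i2/d_o2 = -0.2275.
m = m₁·m₂ = (-0.1500)(-0.2275) = +0.0341.

m = +0.0341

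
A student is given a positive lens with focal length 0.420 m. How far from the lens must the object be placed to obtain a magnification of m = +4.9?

m = −d_i/d_o ⇒ d_i = −m·d_o.
1/f = 1/d_o + 1/d_i = 1/d_o − 1/(m·d_o) = (1 − 1/m)/d_o, so d_o = f(1 − 1/m) = (0.4200)(1 − 1/(+4.9)) = 0.334 m.

0.334 m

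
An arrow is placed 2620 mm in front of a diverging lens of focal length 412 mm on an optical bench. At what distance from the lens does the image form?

356 mm

For a diverging lens, f = -412 mm.
Thin-lens equation: 1/v = 1/f − 1/u = 1/(-412.0) − 1/(2620) = -0.002427 − 0.0003817 = -0.002809, so v = -356 mm.
The image is virtual, upright and reduced, on the same side as the object.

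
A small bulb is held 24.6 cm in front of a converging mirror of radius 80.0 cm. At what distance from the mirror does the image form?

f = R/2 = 80.0/2 = 40.00 cm.
Mirror equation: 1/d_i = 1/f − 1/d_o = 1/(40.00) − 1/(24.6) = 0.02500 − 0.04065 = -0.01565, so d_i = -63.9 cm.
The image is virtual, upright and enlarged, behind the mirror.

63.9 cm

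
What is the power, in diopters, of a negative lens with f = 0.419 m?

P = -2.39 D

For a negative lens, f = −0.419 m.
P = 1/f = 1/(-0.419 m) = -2.39 D.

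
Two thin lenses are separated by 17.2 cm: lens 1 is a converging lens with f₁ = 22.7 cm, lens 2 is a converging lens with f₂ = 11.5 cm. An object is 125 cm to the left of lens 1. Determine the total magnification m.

Lens 1: 1/d_i1 = 1/(22.7) − 1/(125) = 0.03605, so d_i1 = 27.74 cm; m₁ = −d_i1/d_o1 = -0.2219.
d_o2 = 17.2 − (27.74) = -10.54 cm (virtual object).
Lens 2: 1/d_i2 = 1/(11.5) − 1/(-10.54) = 0.1818, so d_i2 = 5.500 cm; m₂ = −d_i2/d_o2 = +0.5218.
m = m₁·m₂ = (-0.2219)(+0.5218) = -0.116.

m = -0.116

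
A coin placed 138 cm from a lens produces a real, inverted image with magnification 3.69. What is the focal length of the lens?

f = 109 cm (converging)

m = −d_i/d_o ⇒ d_i = −m·d_o = −(-3.69)·(138) = 509.2 cm.
1/f = 1/d_o + 1/d_i = 1/(138) + 1/(509.2) = 0.009210, so f = 109 cm.
Since f is positive, the lens is converging.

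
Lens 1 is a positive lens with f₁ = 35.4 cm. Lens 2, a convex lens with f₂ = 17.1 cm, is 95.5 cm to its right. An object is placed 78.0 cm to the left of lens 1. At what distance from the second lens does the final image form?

38.6 cm

Lens 1: 1/d_i1 = 1/f₁ − 1/d_o1 = 1/(35.4) − 1/(78.0) = 0.01543, so d_i1 = 64.82 cm.
The intermediate image is 64.82 cm to the right of lens 1, which is 95.5 − (64.82) = 30.68 cm to the left of lens 2, so d_o2 = +30.68 cm.
Lens 2: 1/d_i2 = 1/f₂ − 1/d_o2 = 1/(17.1) − 1/(30.68) = 0.02589, so d_i2 = 38.6 cm.
The final image is real, 38.6 cm to the right of lens 2 (overall magnification ≈ 1.0).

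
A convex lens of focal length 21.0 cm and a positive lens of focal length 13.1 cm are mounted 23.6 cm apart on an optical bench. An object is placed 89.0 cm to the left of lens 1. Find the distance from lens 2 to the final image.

3.00 cm

Lens 1: 1/d_i1 = 1/f₁ − 1/d_o1 = 1/(21.0) − 1/(89.0) = 0.03638, so d_i1 = 27.49 cm.
The intermediate image is 27.49 cm to the right of lens 1, which lies 3.890 cm to the right of lens 2 — a virtual object — so d_o2 = −3.890 cm.
Lens 2: 1/d_i2 = 1/f₂ − 1/d_o2 = 1/(13.1) − 1/(-3.890) = 0.3334, so d_i2 = 3.00 cm.
The final image is real, 3.00 cm to the right of lens 2 (overall magnification ≈ -0.24).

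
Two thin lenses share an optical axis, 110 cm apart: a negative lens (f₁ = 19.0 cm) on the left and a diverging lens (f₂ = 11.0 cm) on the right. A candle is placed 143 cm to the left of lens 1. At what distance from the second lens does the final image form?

Lens 1 is diverging, so f₁ = −19.0 cm.
Lens 1: 1/d_i1 = 1/f₁ − 1/d_o1 = 1/(-19.0) − 1/(143) = -0.05962, so d_i1 = -16.77 cm.
The intermediate image is 16.77 cm to the left of lens 1 (virtual), which is 110 − (-16.77) = 126.8 cm to the left of lens 2, so d_o2 = +126.8 cm.
Lens 2 is diverging, so f₂ = −11.0 cm.
Lens 2: 1/d_i2 = 1/f₂ − 1/d_o2 = 1/(-11.0) − 1/(126.8) = -0.09880, so d_i2 = -10.1 cm.
The final image is virtual, 10.1 cm to the left of lens 2 (overall magnification ≈ 0.0094).

10.1 cm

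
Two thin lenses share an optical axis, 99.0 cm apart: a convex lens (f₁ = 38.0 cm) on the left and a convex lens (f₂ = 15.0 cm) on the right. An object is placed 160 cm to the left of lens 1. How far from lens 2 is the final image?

21.6 cm

Lens 1: 1/d_i1 = 1/f₁ − 1/d_o1 = 1/(38.0) − 1/(160) = 0.02007, so d_i1 = 49.84 cm.
The intermediate image is 49.84 cm to the right of lens 1, which is 99.0 − (49.84) = 49.16 cm to the left of lens 2, so d_o2 = +49.16 cm.
Lens 2: 1/d_i2 = 1/f₂ − 1/d_o2 = 1/(15.0) − 1/(49.16) = 0.04632, so d_i2 = 21.6 cm.
The final image is real, 21.6 cm to the right of lens 2 (overall magnification ≈ 0.14).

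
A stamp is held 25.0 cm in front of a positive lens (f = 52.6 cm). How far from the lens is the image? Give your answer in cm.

47.6 cm

Lens equation: 1/q = 1/f − 1/p = 1/(52.60) − 1/(25.0) = 0.01901 − 0.04000 = -0.02099, so q = -47.6 cm.
The image is virtual, upright and enlarged, on the same side as the object.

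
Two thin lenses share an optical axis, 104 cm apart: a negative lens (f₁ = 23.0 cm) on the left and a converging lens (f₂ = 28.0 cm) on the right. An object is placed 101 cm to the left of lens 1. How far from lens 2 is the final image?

Lens 1 is diverging, so f₁ = −23.0 cm.
Lens 1: 1/d_i1 = 1/f₁ − 1/d_o1 = 1/(-23.0) − 1/(101) = -0.05338, so d_i1 = -18.73 cm.
The intermediate image is 18.73 cm to the left of lens 1 (virtual), which is 104 − (-18.73) = 122.7 cm to the left of lens 2, so d_o2 = +122.7 cm.
Lens 2: 1/d_i2 = 1/f₂ − 1/d_o2 = 1/(28.0) − 1/(122.7) = 0.02756, so d_i2 = 36.3 cm.
The final image is real, 36.3 cm to the right of lens 2 (overall magnification ≈ -0.055).

36.3 cm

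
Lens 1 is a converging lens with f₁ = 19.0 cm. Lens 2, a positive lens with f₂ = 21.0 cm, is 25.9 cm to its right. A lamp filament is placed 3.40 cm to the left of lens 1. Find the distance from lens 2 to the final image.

69.8 cm

Lens 1: 1/d_i1 = 1/f₁ − 1/d_o1 = 1/(19.0) − 1/(3.40) = -0.2415, so d_i1 = -4.141 cm.
The intermediate image is 4.141 cm to the left of lens 1 (virtual), which is 25.9 − (-4.141) = 30.04 cm to the left of lens 2, so d_o2 = +30.04 cm.
Lens 2: 1/d_i2 = 1/f₂ − 1/d_o2 = 1/(21.0) − 1/(30.04) = 0.01433, so d_i2 = 69.8 cm.
The final image is real, 69.8 cm to the right of lens 2 (overall magnification ≈ -2.8).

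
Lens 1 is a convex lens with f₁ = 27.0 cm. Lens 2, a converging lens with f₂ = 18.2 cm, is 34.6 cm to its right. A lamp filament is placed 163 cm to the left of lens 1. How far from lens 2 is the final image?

2.55 cm

Lens 1: 1/d_i1 = 1/f₁ − 1/d_o1 = 1/(27.0) − 1/(163) = 0.03090, so d_i1 = 32.36 cm.
The intermediate image is 32.36 cm to the right of lens 1, which is 34.6 − (32.36) = 2.240 cm to the left of lens 2, so d_o2 = +2.240 cm.
Lens 2: 1/d_i2 = 1/f₂ − 1/d_o2 = 1/(18.2) − 1/(2.240) = -0.3915, so d_i2 = -2.55 cm.
The final image is virtual, 2.55 cm to the left of lens 2 (overall magnification ≈ -0.23).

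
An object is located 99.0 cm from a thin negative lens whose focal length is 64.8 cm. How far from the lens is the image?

39.2 cm

For a negative lens, f = -64.8 cm.
Lens equation: 1/v = 1/f − 1/u = 1/(-64.80) − 1/(99.0) = -0.01543 − 0.01010 = -0.02553, so v = -39.2 cm.
The image is virtual, upright and reduced, on the same side as the object.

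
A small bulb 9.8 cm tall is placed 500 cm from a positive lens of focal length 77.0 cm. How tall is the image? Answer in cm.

1.78 cm

1/d_i = 1/f − 1/d_o = 1/(77.00) − 1/(500) = 0.01099, so d_i = 91.02 cm.
m = −d_i/d_o = -0.1820.
|h_i| = |m|·h_o = 0.1820 × 9.8 = 1.78 cm. The image is real, inverted and reduced, on the far side of the lens.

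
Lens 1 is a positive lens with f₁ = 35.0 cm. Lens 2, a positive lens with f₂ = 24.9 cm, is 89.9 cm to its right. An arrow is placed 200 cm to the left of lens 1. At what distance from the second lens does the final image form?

52.4 cm

Lens 1: 1/d_i1 = 1/f₁ − 1/d_o1 = 1/(35.0) − 1/(200) = 0.02357, so d_i1 = 42.42 cm.
The intermediate image is 42.42 cm to the right of lens 1, which is 89.9 − (42.42) = 47.48 cm to the left of lens 2, so d_o2 = +47.48 cm.
Lens 2: 1/d_i2 = 1/f₂ − 1/d_o2 = 1/(24.9) − 1/(47.48) = 0.01910, so d_i2 = 52.4 cm.
The final image is real, 52.4 cm to the right of lens 2 (overall magnification ≈ 0.23).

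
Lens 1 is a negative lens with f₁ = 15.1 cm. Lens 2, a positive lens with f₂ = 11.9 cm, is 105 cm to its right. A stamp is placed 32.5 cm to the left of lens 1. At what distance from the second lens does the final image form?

Lens 1 is diverging, so f₁ = −15.1 cm.
Lens 1: 1/d_i1 = 1/f₁ − 1/d_o1 = 1/(-15.1) − 1/(32.5) = -0.09699, so d_i1 = -10.31 cm.
The intermediate image is 10.31 cm to the left of lens 1 (virtual), which is 105 − (-10.31) = 115.3 cm to the left of lens 2, so d_o2 = +115.3 cm.
Lens 2: 1/d_i2 = 1/f₂ − 1/d_o2 = 1/(11.9) − 1/(115.3) = 0.07536, so d_i2 = 13.3 cm.
The final image is real, 13.3 cm to the right of lens 2 (overall magnification ≈ -0.037).

13.3 cm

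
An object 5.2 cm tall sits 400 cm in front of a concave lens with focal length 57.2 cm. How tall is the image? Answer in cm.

0.651 cm

For a concave lens, f = -57.2 cm.
1/d_i = 1/f − 1/d_o = 1/(-57.20) − 1/(400) = -0.01998, so d_i = -50.04 cm.
m = −d_i/d_o = +0.1251.
|h_i| = |m|·h_o = 0.1251 × 5.2 = 0.651 cm. The image is virtual, upright and reduced, on the same side as the object.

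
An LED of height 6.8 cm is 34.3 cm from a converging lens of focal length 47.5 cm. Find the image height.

1/d_i = 1/f − 1/d_o = 1/(47.50) − 1/(34.3) = -0.008102, so d_i = -123.4 cm.
m = −d_i/d_o = +3.598.
|h_i| = |m|·h_o = 3.598 × 6.8 = 24.5 cm. The image is virtual, upright and enlarged, on the same side as the object.

24.5 cm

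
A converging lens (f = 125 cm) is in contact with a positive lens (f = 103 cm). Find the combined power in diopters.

P₁ = 1/f₁ = 1/(1.25 m) = +0.8000 D; P₂ = 1/f₂ = 1/(1.03 m) = +0.9709 D.
For thin lenses in contact, P = P₁ + P₂ = (+0.8000) + (+0.9709) = +1.77 D.

P = +1.77 D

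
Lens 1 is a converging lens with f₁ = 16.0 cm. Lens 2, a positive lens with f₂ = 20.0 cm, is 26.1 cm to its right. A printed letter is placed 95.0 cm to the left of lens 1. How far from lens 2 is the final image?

Lens 1: 1/d_i1 = 1/f₁ − 1/d_o1 = 1/(16.0) − 1/(95.0) = 0.05197, so d_i1 = 19.24 cm.
The intermediate image is 19.24 cm to the right of lens 1, which is 26.1 − (19.24) = 6.860 cm to the left of lens 2, so d_o2 = +6.860 cm.
Lens 2: 1/d_i2 = 1/f₂ − 1/d_o2 = 1/(20.0) − 1/(6.860) = -0.09577, so d_i2 = -10.4 cm.
The final image is virtual, 10.4 cm to the left of lens 2 (overall magnification ≈ -0.31).

10.4 cm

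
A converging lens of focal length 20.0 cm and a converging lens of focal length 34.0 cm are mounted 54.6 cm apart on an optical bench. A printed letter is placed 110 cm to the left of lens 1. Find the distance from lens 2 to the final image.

267 cm

Lens 1: 1/d_i1 = 1/f₁ − 1/d_o1 = 1/(20.0) − 1/(110) = 0.04091, so d_i1 = 24.44 cm.
The intermediate image is 24.44 cm to the right of lens 1, which is 54.6 − (24.44) = 30.16 cm to the left of lens 2, so d_o2 = +30.16 cm.
Lens 2: 1/d_i2 = 1/f₂ − 1/d_o2 = 1/(34.0) − 1/(30.16) = -0.003745, so d_i2 = -267 cm.
The final image is virtual, 267 cm to the left of lens 2 (overall magnification ≈ -2.0).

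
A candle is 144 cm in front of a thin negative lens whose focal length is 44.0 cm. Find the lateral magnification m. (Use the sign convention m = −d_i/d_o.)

For a negative lens, f = -44.0 cm.
1/d_i = 1/f − 1/d_o = 1/(-44.00) − 1/(144) = -0.02967, so d_i = -33.70 cm.
m = −d_i/d_o = −(-33.70)/(144) = +0.234.
The image is virtual, upright and reduced, on the same side as the object.

m = +0.234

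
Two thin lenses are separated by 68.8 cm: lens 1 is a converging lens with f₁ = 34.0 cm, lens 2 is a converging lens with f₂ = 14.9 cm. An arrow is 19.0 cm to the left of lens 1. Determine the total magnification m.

Lens 1: 1/d_i1 = 1/(34.0) − 1/(19.0) = -0.02322, so d_i1 = -43.07 cm; m₁ = −d_i1/d_o1 = +2.267.
d_o2 = 68.8 − (-43.07) = 111.9 cm.
Lens 2: 1/d_i2 = 1/(14.9) − 1/(111.9) = 0.05818, so d_i2 = 17.19 cm; m₂ = −d_i2/d_o2 = -0.1536.
m = m₁·m₂ = (+2.267)(-0.1536) = -0.348.

m = -0.348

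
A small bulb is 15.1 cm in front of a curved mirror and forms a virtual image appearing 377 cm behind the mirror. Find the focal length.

f = 15.7 cm (concave)

Virtual image ⇒ d_i = −377 cm.
1/f = 1/d_o + 1/d_i = 1/(15.1) + 1/(-377) = 0.06357, so f = 15.7 cm.
Since f is positive, the curved mirror is concave.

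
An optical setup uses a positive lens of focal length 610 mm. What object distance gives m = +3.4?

m = −d_i/d_o ⇒ d_i = −m·d_o.
1/f = 1/d_o + 1/d_i = 1/d_o − 1/(m·d_o) = (1 − 1/m)/d_o, so d_o = f(1 − 1/m) = (610.0)(1 − 1/(+3.4)) = 431 mm.

431 mm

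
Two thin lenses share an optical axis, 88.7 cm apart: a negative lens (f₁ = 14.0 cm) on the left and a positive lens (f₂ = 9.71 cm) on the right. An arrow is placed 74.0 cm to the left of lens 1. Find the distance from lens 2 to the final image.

10.7 cm

Lens 1 is diverging, so f₁ = −14.0 cm.
Lens 1: 1/d_i1 = 1/f₁ − 1/d_o1 = 1/(-14.0) − 1/(74.0) = -0.08494, so d_i1 = -11.77 cm.
The intermediate image is 11.77 cm to the left of lens 1 (virtual), which is 88.7 − (-11.77) = 100.5 cm to the left of lens 2, so d_o2 = +100.5 cm.
Lens 2: 1/d_i2 = 1/f₂ − 1/d_o2 = 1/(9.71) − 1/(100.5) = 0.09304, so d_i2 = 10.7 cm.
The final image is real, 10.7 cm to the right of lens 2 (overall magnification ≈ -0.017).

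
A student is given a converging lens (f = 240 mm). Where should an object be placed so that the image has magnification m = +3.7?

175 mm

m = −d_i/d_o ⇒ d_i = −m·d_o.
1/f = 1/d_o + 1/d_i = 1/d_o − 1/(m·d_o) = (1 − 1/m)/d_o, so d_o = f(1 − 1/m) = (240.0)(1 − 1/(+3.7)) = 175 mm.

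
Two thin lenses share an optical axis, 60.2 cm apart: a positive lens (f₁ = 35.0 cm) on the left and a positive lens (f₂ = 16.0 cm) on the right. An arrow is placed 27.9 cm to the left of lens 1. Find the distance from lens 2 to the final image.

Lens 1: 1/d_i1 = 1/f₁ − 1/d_o1 = 1/(35.0) − 1/(27.9) = -0.007271, so d_i1 = -137.5 cm.
The intermediate image is 137.5 cm to the left of lens 1 (virtual), which is 60.2 − (-137.5) = 197.7 cm to the left of lens 2, so d_o2 = +197.7 cm.
Lens 2: 1/d_i2 = 1/f₂ − 1/d_o2 = 1/(16.0) − 1/(197.7) = 0.05744, so d_i2 = 17.4 cm.
The final image is real, 17.4 cm to the right of lens 2 (overall magnification ≈ -0.43).

17.4 cm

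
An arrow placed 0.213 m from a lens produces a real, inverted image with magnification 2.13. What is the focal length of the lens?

f = 0.145 m (converging)

m = −d_i/d_o ⇒ d_i = −m·d_o = −(-2.13)·(0.213) = 0.4537 m.
1/f = 1/d_o + 1/d_i = 1/(0.213) + 1/(0.4537) = 6.899, so f = 0.145 m.
Since f is positive, the lens is converging.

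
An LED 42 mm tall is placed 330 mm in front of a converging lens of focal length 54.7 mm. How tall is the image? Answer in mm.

1/d_i = 1/f − 1/d_o = 1/(54.70) − 1/(330) = 0.01525, so d_i = 65.57 mm.
m = −d_i/d_o = -0.1987.
|h_i| = |m|·h_o = 0.1987 × 42 = 8.35 mm. The image is real, inverted and reduced, on the far side of the lens.

8.35 mm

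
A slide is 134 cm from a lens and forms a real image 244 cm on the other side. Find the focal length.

Real image ⇒ d_i = +244 cm.
1/f = 1/d_o + 1/d_i = 1/(134) + 1/(244) = 0.01156, so f = 86.5 cm.
Since f is positive, the lens is converging.

f = 86.5 cm (converging)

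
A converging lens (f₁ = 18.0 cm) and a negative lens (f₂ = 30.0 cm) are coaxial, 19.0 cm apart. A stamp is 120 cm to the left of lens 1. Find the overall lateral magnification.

m = -0.190

Lens 1: 1/d_i1 = 1/(18.0) − 1/(120) = 0.04722, so d_i1 = 21.18 cm; m₁ = −d_i1/d_o1 = -0.1765.
d_o2 = 19.0 − (21.18) = -2.180 cm (virtual object).
f₂ = −30.0 cm (diverging).
Lens 2: 1/d_i2 = 1/(-30.0) − 1/(-2.180) = 0.4254, so d_i2 = 2.351 cm; m₂ = −d_i2/d_o2 = +1.078.
m = m₁·m₂ = (-0.1765)(+1.078) = -0.190.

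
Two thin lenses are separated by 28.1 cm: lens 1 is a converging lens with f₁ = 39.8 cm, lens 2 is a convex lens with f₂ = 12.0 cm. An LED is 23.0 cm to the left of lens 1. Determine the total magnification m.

m = -0.403

Lens 1: 1/d_i1 = 1/(39.8) − 1/(23.0) = -0.01835, so d_i1 = -54.49 cm; m₁ = −d_i1/d_o1 = +2.369.
d_o2 = 28.1 − (-54.49) = 82.59 cm.
Lens 2: 1/d_i2 = 1/(12.0) − 1/(82.59) = 0.07123, so d_i2 = 14.04 cm; m₂ = −d_i2/d_o2 = -0.1700.
m = m₁·m₂ = (+2.369)(-0.1700) = -0.403.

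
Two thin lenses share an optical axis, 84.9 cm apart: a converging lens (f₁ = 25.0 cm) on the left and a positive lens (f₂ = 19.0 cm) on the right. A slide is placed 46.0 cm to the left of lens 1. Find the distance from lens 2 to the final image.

51.4 cm

Lens 1: 1/d_i1 = 1/f₁ − 1/d_o1 = 1/(25.0) − 1/(46.0) = 0.01826, so d_i1 = 54.76 cm.
The intermediate image is 54.76 cm to the right of lens 1, which is 84.9 − (54.76) = 30.14 cm to the left of lens 2, so d_o2 = +30.14 cm.
Lens 2: 1/d_i2 = 1/f₂ − 1/d_o2 = 1/(19.0) − 1/(30.14) = 0.01945, so d_i2 = 51.4 cm.
The final image is real, 51.4 cm to the right of lens 2 (overall magnification ≈ 2.0).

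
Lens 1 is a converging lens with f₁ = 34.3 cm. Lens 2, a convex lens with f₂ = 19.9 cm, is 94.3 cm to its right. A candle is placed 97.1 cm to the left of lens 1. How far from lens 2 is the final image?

Lens 1: 1/d_i1 = 1/f₁ − 1/d_o1 = 1/(34.3) − 1/(97.1) = 0.01886, so d_i1 = 53.03 cm.
The intermediate image is 53.03 cm to the right of lens 1, which is 94.3 − (53.03) = 41.27 cm to the left of lens 2, so d_o2 = +41.27 cm.
Lens 2: 1/d_i2 = 1/f₂ − 1/d_o2 = 1/(19.9) − 1/(41.27) = 0.02602, so d_i2 = 38.4 cm.
The final image is real, 38.4 cm to the right of lens 2 (overall magnification ≈ 0.51).

38.4 cm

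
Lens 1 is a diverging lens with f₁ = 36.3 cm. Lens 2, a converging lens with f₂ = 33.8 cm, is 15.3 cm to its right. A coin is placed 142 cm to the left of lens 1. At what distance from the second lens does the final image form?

144 cm

Lens 1 is diverging, so f₁ = −36.3 cm.
Lens 1: 1/d_i1 = 1/f₁ − 1/d_o1 = 1/(-36.3) − 1/(142) = -0.03459, so d_i1 = -28.91 cm.
The intermediate image is 28.91 cm to the left of lens 1 (virtual), which is 15.3 − (-28.91) = 44.21 cm to the left of lens 2, so d_o2 = +44.21 cm.
Lens 2: 1/d_i2 = 1/f₂ − 1/d_o2 = 1/(33.8) − 1/(44.21) = 0.006966, so d_i2 = 144 cm.
The final image is real, 144 cm to the right of lens 2 (overall magnification ≈ -0.66).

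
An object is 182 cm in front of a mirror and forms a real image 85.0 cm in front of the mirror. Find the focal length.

Real image ⇒ d_i = +85.0 cm.
1/f = 1/d_o + 1/d_i = 1/(182) + 1/(85.0) = 0.01726, so f = 57.9 cm.
Since f is positive, the mirror is concave.

f = 57.9 cm (concave)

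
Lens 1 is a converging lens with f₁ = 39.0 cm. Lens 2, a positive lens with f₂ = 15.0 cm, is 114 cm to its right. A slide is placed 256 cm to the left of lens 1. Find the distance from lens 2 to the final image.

Lens 1: 1/d_i1 = 1/f₁ − 1/d_o1 = 1/(39.0) − 1/(256) = 0.02173, so d_i1 = 46.01 cm.
The intermediate image is 46.01 cm to the right of lens 1, which is 114 − (46.01) = 67.99 cm to the left of lens 2, so d_o2 = +67.99 cm.
Lens 2: 1/d_i2 = 1/f₂ − 1/d_o2 = 1/(15.0) − 1/(67.99) = 0.05196, so d_i2 = 19.2 cm.
The final image is real, 19.2 cm to the right of lens 2 (overall magnification ≈ 0.051).

19.2 cm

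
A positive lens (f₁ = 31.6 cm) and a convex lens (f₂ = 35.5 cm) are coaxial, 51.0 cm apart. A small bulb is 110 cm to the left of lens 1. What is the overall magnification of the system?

Lens 1: 1/d_i1 = 1/(31.6) − 1/(110) = 0.02255, so d_i1 = 44.34 cm; m₁ = −d_i1/d_o1 = -0.4031.
d_o2 = 51.0 − (44.34) = 6.660 cm.
Lens 2: 1/d_i2 = 1/(35.5) − 1/(6.660) = -0.1220, so d_i2 = -8.198 cm; m₂ = −d_i2/d_o2 = +1.231.
m = m₁·m₂ = (-0.4031)(+1.231) = -0.496.

m = -0.496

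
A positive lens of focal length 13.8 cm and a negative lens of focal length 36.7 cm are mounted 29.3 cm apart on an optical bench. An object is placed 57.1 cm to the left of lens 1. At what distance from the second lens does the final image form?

Lens 1: 1/d_i1 = 1/f₁ − 1/d_o1 = 1/(13.8) − 1/(57.1) = 0.05495, so d_i1 = 18.20 cm.
The intermediate image is 18.20 cm to the right of lens 1, which is 29.3 − (18.20) = 11.10 cm to the left of lens 2, so d_o2 = +11.10 cm.
Lens 2 is diverging, so f₂ = −36.7 cm.
Lens 2: 1/d_i2 = 1/f₂ − 1/d_o2 = 1/(-36.7) − 1/(11.10) = -0.1173, so d_i2 = -8.52 cm.
The final image is virtual, 8.52 cm to the left of lens 2 (overall magnification ≈ -0.24).

8.52 cm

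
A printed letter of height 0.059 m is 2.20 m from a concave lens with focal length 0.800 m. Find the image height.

For a concave lens, f = -0.800 m.
1/d_i = 1/f − 1/d_o = 1/(-0.8000) − 1/(2.20) = -1.705, so d_i = -0.5867 m.
m = −d_i/d_o = +0.2667.
|h_i| = |m|·h_o = 0.2667 × 0.059 = 0.0157 m. The image is virtual, upright and reduced, on the same side as the object.

0.0157 m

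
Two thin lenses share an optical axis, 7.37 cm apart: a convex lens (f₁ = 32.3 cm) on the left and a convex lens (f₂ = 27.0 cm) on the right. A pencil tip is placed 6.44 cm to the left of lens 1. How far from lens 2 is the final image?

Lens 1: 1/d_i1 = 1/f₁ − 1/d_o1 = 1/(32.3) − 1/(6.44) = -0.1243, so d_i1 = -8.044 cm.
The intermediate image is 8.044 cm to the left of lens 1 (virtual), which is 7.37 − (-8.044) = 15.41 cm to the left of lens 2, so d_o2 = +15.41 cm.
Lens 2: 1/d_i2 = 1/f₂ − 1/d_o2 = 1/(27.0) − 1/(15.41) = -0.02786, so d_i2 = -35.9 cm.
The final image is virtual, 35.9 cm to the left of lens 2 (overall magnification ≈ 2.9).

35.9 cm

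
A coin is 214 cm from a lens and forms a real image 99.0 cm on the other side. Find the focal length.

Real image ⇒ d_i = +99.0 cm.
1/f = 1/d_o + 1/d_i = 1/(214) + 1/(99.0) = 0.01477, so f = 67.7 cm.
Since f is positive, the lens is converging.

f = 67.7 cm (converging)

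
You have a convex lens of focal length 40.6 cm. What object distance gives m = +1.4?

m = −d_i/d_o ⇒ d_i = −m·d_o.
1/f = 1/d_o + 1/d_i = 1/d_o − 1/(m·d_o) = (1 − 1/m)/d_o, so d_o = f(1 − 1/m) = (40.60)(1 − 1/(+1.4)) = 11.6 cm.

11.6 cm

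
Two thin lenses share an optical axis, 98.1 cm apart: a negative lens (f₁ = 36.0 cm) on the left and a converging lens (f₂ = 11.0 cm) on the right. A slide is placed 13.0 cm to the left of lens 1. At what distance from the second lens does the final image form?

Lens 1 is diverging, so f₁ = −36.0 cm.
Lens 1: 1/d_i1 = 1/f₁ − 1/d_o1 = 1/(-36.0) − 1/(13.0) = -0.1047, so d_i1 = -9.551 cm.
The intermediate image is 9.551 cm to the left of lens 1 (virtual), which is 98.1 − (-9.551) = 107.7 cm to the left of lens 2, so d_o2 = +107.7 cm.
Lens 2: 1/d_i2 = 1/f₂ − 1/d_o2 = 1/(11.0) − 1/(107.7) = 0.08162, so d_i2 = 12.3 cm.
The final image is real, 12.3 cm to the right of lens 2 (overall magnification ≈ -0.084).

12.3 cm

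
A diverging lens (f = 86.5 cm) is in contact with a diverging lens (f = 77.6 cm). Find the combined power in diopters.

P = -2.44 D

P₁ = 1/f₁ = 1/(-0.865 m) = -1.156 D; P₂ = 1/f₂ = 1/(-0.776 m) = -1.289 D.
For thin lenses in contact, P = P₁ + P₂ = (-1.156) + (-1.289) = -2.44 D.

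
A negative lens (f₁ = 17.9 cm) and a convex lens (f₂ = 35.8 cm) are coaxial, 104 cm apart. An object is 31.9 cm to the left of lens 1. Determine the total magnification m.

m = -0.162

f₁ = −17.9 cm (diverging).
Lens 1: 1/d_i1 = 1/(-17.9) − 1/(31.9) = -0.08721, so d_i1 = -11.47 cm; m₁ = −d_i1/d_o1 = +0.3596.
d_o2 = 104 − (-11.47) = 115.5 cm.
Lens 2: 1/d_i2 = 1/(35.8) − 1/(115.5) = 0.01927, so d_i2 = 51.88 cm; m₂ = −d_i2/d_o2 = -0.4492.
m = m₁·m₂ = (+0.3596)(-0.4492) = -0.162.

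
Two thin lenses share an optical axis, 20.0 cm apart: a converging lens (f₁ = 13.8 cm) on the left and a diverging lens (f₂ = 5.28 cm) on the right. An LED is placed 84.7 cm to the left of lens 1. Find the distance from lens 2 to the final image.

2.11 cm

Lens 1: 1/d_i1 = 1/f₁ − 1/d_o1 = 1/(13.8) − 1/(84.7) = 0.06066, so d_i1 = 16.49 cm.
The intermediate image is 16.49 cm to the right of lens 1, which is 20.0 − (16.49) = 3.510 cm to the left of lens 2, so d_o2 = +3.510 cm.
Lens 2 is diverging, so f₂ = −5.28 cm.
Lens 2: 1/d_i2 = 1/f₂ − 1/d_o2 = 1/(-5.28) − 1/(3.510) = -0.4743, so d_i2 = -2.11 cm.
The final image is virtual, 2.11 cm to the left of lens 2 (overall magnification ≈ -0.12).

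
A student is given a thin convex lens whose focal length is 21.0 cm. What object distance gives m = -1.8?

m = −d_i/d_o ⇒ d_i = −m·d_o.
1/f = 1/d_o + 1/d_i = 1/d_o − 1/(m·d_o) = (1 − 1/m)/d_o, so d_o = f(1 − 1/m) = (21.00)(1 − 1/(-1.8)) = 32.7 cm.

32.7 cm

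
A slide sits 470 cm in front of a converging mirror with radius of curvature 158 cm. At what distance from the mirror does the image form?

f = R/2 = 158/2 = 79.00 cm.
Mirror equation: 1/v = 1/f − 1/u = 1/(79.00) − 1/(470) = 0.01266 − 0.002128 = 0.01053, so v = 95.0 cm.
The image is real, inverted and reduced, in front of the mirror.

95.0 cm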